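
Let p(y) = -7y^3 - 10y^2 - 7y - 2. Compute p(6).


Using direct substitution:
  -7 * (6)^3 = -1512
  -10 * (6)^2 = -360
  -7 * (6)^1 = -42
  constant: -2
Sum = -1512 - 360 - 42 - 2 = -1916


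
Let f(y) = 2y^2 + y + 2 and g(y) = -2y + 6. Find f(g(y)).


Substitute g(y) into f:
f(g(y)) = 2*(-2y + 6)^2 + 1*(-2y + 6) + 2
(-2y + 6)^2 = 4y^2 - 24y + 36
Expand and combine: 8y^2 - 50y + 80


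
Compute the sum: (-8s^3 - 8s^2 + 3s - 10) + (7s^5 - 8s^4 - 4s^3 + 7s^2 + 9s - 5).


Align terms by degree and add:
  -8s^3 - 8s^2 + 3s - 10
+ 7s^5 - 8s^4 - 4s^3 + 7s^2 + 9s - 5
= 7s^5 - 8s^4 - 12s^3 - s^2 + 12s - 15


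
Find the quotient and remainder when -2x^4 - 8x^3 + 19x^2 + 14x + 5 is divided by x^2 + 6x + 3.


(-2x^4 - 8x^3 + 19x^2 + 14x + 5) / (x^2 + 6x + 3)
Step 1: -2x^2 * (x^2 + 6x + 3) = -2x^4 - 12x^3 - 6x^2; subtract.
Step 2: 4x * (x^2 + 6x + 3) = 4x^3 + 24x^2 + 12x; subtract.
Step 3: 1 * (x^2 + 6x + 3) = x^2 + 6x + 3; subtract.
Quotient: -2x^2 + 4x + 1, Remainder: -4x + 2


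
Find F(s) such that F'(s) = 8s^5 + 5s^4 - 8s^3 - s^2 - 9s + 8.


Reverse power rule on each term:
  ∫ 8s^5 ds = (4/3)s^6
  ∫ 5s^4 ds = s^5
  ∫ -8s^3 ds = -2s^4
  ∫ -s^2 ds = -(1/3)s^3
  ∫ -9s ds = -(9/2)s^2
  ∫ 8 ds = 8s
F(s) = (4/3)s^6 + s^5 - 2s^4 - (1/3)s^3 - (9/2)s^2 + 8s + C


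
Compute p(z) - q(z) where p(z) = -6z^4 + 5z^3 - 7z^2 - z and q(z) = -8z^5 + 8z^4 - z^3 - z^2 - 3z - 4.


Distribute the minus sign:
  (-6z^4 + 5z^3 - 7z^2 - z)
- (-8z^5 + 8z^4 - z^3 - z^2 - 3z - 4)
Negate second polynomial: 8z^5 - 8z^4 + z^3 + z^2 + 3z + 4
Add: 8z^5 - 14z^4 + 6z^3 - 6z^2 + 2z + 4


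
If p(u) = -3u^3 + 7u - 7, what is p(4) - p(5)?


p(4) = -171
p(5) = -347
p(4) - p(5) = -171 + 347 = 176


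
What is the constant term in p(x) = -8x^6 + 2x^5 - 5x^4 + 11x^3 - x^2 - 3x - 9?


Read off the constant term: -9


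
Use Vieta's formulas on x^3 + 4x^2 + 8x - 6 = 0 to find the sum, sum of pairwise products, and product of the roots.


Monic cubic x^3+bx^2+cx+d=0: sum=-b, pairwise sum=c, product=-d.
b=4, c=8, d=-6
r1+r2+r3 = -4
r1r2+r1r3+r2r3 = 8
r1r2r3 = 6


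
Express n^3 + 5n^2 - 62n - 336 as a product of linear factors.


Try integer roots (divisors of -336). n=-6: p(-6)=0.
Divide out (n + 6): quotient is n^2 - n - 56.
Factor the quadratic: (n + 7)(n - 8)
Result: (n + 6)(n + 7)(n - 8)


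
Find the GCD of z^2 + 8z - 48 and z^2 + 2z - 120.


Factor each:
  z^2 + 8z - 48 = (z + 12)(z - 4)
  z^2 + 2z - 120 = (z + 12)(z - 10)
Common monic factor: z + 12


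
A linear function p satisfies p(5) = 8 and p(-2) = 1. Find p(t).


p(t) = mt + b. Using p(5)=8, p(-2)=1:
m = (8 - 1)/(5 + 2) = 7/7 = 1
b = 8 - m*(5) = 8 - 5 = 3
p(t) = t + 3


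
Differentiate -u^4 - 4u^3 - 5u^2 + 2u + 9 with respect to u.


Apply the power rule term by term:
  d/du(-u^4) = -4u^3
  d/du(-4u^3) = -12u^2
  d/du(-5u^2) = -10u
  d/du(2u) = 2
  d/du(9) = 0
p'(u) = -4u^3 - 12u^2 - 10u + 2


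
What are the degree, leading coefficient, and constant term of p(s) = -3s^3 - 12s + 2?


Highest power of s is 3, with coefficient -3. Constant term is 2.
Degree = 3, leading coefficient = -3, constant term = 2


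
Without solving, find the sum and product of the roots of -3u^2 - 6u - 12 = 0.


For au^2+bu+c=0: sum = -b/a, product = c/a.
a=-3, b=-6, c=-12
Sum = -(-6)/-3 = -2
Product = (-12)/-3 = 4


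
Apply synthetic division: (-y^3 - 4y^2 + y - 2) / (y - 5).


Synthetic division with c = 5. Coefficients: -1, -4, 1, -2
Bring down -1.
  -1 * 5 = -5; -5 - 4 = -9
  -9 * 5 = -45; -45 + 1 = -44
  -44 * 5 = -220; -220 - 2 = -222
Quotient: -y^2 - 9y - 44, Remainder: -222


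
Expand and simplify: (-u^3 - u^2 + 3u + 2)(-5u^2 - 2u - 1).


Distribute each term of the first polynomial:
  (-u^3)(-5u^2 - 2u - 1) = 5u^5 + 2u^4 + u^3
  (-u^2)(-5u^2 - 2u - 1) = 5u^4 + 2u^3 + u^2
  (3u)(-5u^2 - 2u - 1) = -15u^3 - 6u^2 - 3u
  (2)(-5u^2 - 2u - 1) = -10u^2 - 4u - 2
Sum: 5u^5 + 7u^4 - 12u^3 - 15u^2 - 7u - 2


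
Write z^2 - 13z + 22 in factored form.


Roots satisfy r1 + r2 = -b/a = 13 and r1*r2 = c/a = 22.
So r1 = 11, r2 = 2.
z^2 - 13z + 22 = (z - r1)(z - r2) = (z - 11)(z - 2)


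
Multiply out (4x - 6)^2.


Expand (4x - 6)^2 by repeated multiplication:
= 16x^2 - 48x + 36


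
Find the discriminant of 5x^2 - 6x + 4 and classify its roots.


D = b^2 - 4ac = (-6)^2 - 4(5)(4) = 36 - 80 = -44
Since D < 0: two complex conjugate roots (no real roots)


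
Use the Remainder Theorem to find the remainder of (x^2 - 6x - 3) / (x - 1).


By the Remainder Theorem, the remainder equals p(1):
  1*(1)^2 = 1
  -6*(1)^1 = -6
  constant: -3
Sum: 1 - 6 - 3 = -8


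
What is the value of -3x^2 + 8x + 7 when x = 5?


Using direct substitution:
  -3 * (5)^2 = -75
  8 * (5)^1 = 40
  constant: 7
Sum = -75 + 40 + 7 = -28


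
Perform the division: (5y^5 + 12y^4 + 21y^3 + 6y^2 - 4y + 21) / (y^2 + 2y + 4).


(5y^5 + 12y^4 + 21y^3 + 6y^2 - 4y + 21) / (y^2 + 2y + 4)
Step 1: 5y^3 * (y^2 + 2y + 4) = 5y^5 + 10y^4 + 20y^3; subtract.
Step 2: 2y^2 * (y^2 + 2y + 4) = 2y^4 + 4y^3 + 8y^2; subtract.
Step 3: -3y * (y^2 + 2y + 4) = -3y^3 - 6y^2 - 12y; subtract.
Step 4: 4 * (y^2 + 2y + 4) = 4y^2 + 8y + 16; subtract.
Quotient: 5y^3 + 2y^2 - 3y + 4, Remainder: 5


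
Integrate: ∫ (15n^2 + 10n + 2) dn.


Reverse power rule on each term:
  ∫ 15n^2 dn = 5n^3
  ∫ 10n dn = 5n^2
  ∫ 2 dn = 2n
F(n) = 5n^3 + 5n^2 + 2n + C


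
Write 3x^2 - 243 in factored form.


Roots satisfy r1 + r2 = -b/a = 0 and r1*r2 = c/a = -81.
So r1 = 9, r2 = -9.
3x^2 - 243 = 3(x - r1)(x - r2) = 3(x - 9)(x + 9)


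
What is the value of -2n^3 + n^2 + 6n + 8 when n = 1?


Using direct substitution:
  -2 * (1)^3 = -2
  1 * (1)^2 = 1
  6 * (1)^1 = 6
  constant: 8
Sum = -2 + 1 + 6 + 8 = 13


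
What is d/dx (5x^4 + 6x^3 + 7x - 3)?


Apply the power rule term by term:
  d/dx(5x^4) = 20x^3
  d/dx(6x^3) = 18x^2
  d/dx(7x) = 7
  d/dx(-3) = 0
p'(x) = 20x^3 + 18x^2 + 7


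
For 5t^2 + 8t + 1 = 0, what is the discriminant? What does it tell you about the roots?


D = b^2 - 4ac = (8)^2 - 4(5)(1) = 64 - 20 = 44
Since D > 0: two distinct irrational roots


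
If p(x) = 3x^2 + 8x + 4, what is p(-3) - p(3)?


p(-3) = 7
p(3) = 55
p(-3) - p(3) = 7 - 55 = -48


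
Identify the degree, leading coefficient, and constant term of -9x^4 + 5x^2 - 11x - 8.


Highest power of x is 4, with coefficient -9. Constant term is -8.
Degree = 4, leading coefficient = -9, constant term = -8


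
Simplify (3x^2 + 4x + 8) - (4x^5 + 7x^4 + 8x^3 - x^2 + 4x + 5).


Distribute the minus sign:
  (3x^2 + 4x + 8)
- (4x^5 + 7x^4 + 8x^3 - x^2 + 4x + 5)
Negate second polynomial: -4x^5 - 7x^4 - 8x^3 + x^2 - 4x - 5
Add: -4x^5 - 7x^4 - 8x^3 + 4x^2 + 3


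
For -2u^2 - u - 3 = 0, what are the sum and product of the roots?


For au^2+bu+c=0: sum = -b/a, product = c/a.
a=-2, b=-1, c=-3
Sum = -(-1)/-2 = -1/2
Product = (-3)/-2 = 3/2


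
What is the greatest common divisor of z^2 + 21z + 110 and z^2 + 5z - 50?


Factor each:
  z^2 + 21z + 110 = (z + 10)(z + 11)
  z^2 + 5z - 50 = (z + 10)(z - 5)
Common monic factor: z + 10


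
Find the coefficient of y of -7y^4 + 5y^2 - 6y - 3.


Read off the coefficient of y: -6


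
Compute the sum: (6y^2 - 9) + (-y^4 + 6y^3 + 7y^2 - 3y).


Align terms by degree and add:
  6y^2 - 9
  -y^4 + 6y^3 + 7y^2 - 3y
= -y^4 + 6y^3 + 13y^2 - 3y - 9


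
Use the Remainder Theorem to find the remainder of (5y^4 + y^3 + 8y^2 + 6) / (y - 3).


By the Remainder Theorem, the remainder equals p(3):
  5*(3)^4 = 405
  1*(3)^3 = 27
  8*(3)^2 = 72
  0*(3)^1 = 0
  constant: 6
Sum: 405 + 27 + 72 + 0 + 6 = 510


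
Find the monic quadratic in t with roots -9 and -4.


p(t) = (t + 9)(t + 4)
Expand: t^2 + 13t + 36


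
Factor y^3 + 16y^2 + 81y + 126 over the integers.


Try integer roots (divisors of 126). y=-3: p(-3)=0.
Divide out (y + 3): quotient is y^2 + 13y + 42.
Factor the quadratic: (y + 7)(y + 6)
Result: (y + 3)(y + 7)(y + 6)


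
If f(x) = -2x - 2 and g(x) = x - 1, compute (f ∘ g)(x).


Substitute g(x) into f:
f(g(x)) = -2*(x - 1) + (-2)
Expand and combine: -2x


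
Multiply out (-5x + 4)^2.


Expand (-5x + 4)^2 by repeated multiplication:
= 25x^2 - 40x + 16


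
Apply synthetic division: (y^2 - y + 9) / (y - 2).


Synthetic division with c = 2. Coefficients: 1, -1, 9
Bring down 1.
  1 * 2 = 2; 2 - 1 = 1
  1 * 2 = 2; 2 + 9 = 11
Quotient: y + 1, Remainder: 11


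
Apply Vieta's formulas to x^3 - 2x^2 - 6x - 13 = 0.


Monic cubic x^3+bx^2+cx+d=0: sum=-b, pairwise sum=c, product=-d.
b=-2, c=-6, d=-13
r1+r2+r3 = 2
r1r2+r1r3+r2r3 = -6
r1r2r3 = 13


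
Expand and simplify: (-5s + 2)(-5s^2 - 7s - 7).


Distribute each term of the first polynomial:
  (-5s)(-5s^2 - 7s - 7) = 25s^3 + 35s^2 + 35s
  (2)(-5s^2 - 7s - 7) = -10s^2 - 14s - 14
Sum: 25s^3 + 25s^2 + 21s - 14


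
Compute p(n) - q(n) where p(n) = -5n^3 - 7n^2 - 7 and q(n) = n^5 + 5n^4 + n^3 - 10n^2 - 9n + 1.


Distribute the minus sign:
  (-5n^3 - 7n^2 - 7)
- (n^5 + 5n^4 + n^3 - 10n^2 - 9n + 1)
Negate second polynomial: -n^5 - 5n^4 - n^3 + 10n^2 + 9n - 1
Add: -n^5 - 5n^4 - 6n^3 + 3n^2 + 9n - 8


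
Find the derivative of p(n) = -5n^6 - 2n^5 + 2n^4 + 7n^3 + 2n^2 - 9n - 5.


Apply the power rule term by term:
  d/dn(-5n^6) = -30n^5
  d/dn(-2n^5) = -10n^4
  d/dn(2n^4) = 8n^3
  d/dn(7n^3) = 21n^2
  d/dn(2n^2) = 4n
  d/dn(-9n) = -9
  d/dn(-5) = 0
p'(n) = -30n^5 - 10n^4 + 8n^3 + 21n^2 + 4n - 9


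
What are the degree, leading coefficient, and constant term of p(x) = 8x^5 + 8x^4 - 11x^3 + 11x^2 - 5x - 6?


Highest power of x is 5, with coefficient 8. Constant term is -6.
Degree = 5, leading coefficient = 8, constant term = -6


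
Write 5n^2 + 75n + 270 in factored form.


Roots satisfy r1 + r2 = -b/a = -15 and r1*r2 = c/a = 54.
So r1 = -6, r2 = -9.
5n^2 + 75n + 270 = 5(n - r1)(n - r2) = 5(n + 6)(n + 9)


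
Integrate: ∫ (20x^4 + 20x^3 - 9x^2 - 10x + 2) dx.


Reverse power rule on each term:
  ∫ 20x^4 dx = 4x^5
  ∫ 20x^3 dx = 5x^4
  ∫ -9x^2 dx = -3x^3
  ∫ -10x dx = -5x^2
  ∫ 2 dx = 2x
F(x) = 4x^5 + 5x^4 - 3x^3 - 5x^2 + 2x + C


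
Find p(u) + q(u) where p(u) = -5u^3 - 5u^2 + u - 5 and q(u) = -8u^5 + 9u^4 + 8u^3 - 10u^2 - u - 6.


Align terms by degree and add:
  -5u^3 - 5u^2 + u - 5
  -8u^5 + 9u^4 + 8u^3 - 10u^2 - u - 6
= -8u^5 + 9u^4 + 3u^3 - 15u^2 - 11


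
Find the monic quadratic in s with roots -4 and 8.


p(s) = (s + 4)(s - 8)
Expand: s^2 - 4s - 32


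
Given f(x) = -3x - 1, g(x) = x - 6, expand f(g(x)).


Substitute g(x) into f:
f(g(x)) = -3*(x - 6) + (-1)
Expand and combine: -3x + 17


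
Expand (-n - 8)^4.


Expand (-n - 8)^4 by repeated multiplication:
  (-n - 8)^2 = n^2 + 16n + 64
  (-n - 8)^3 = -n^3 - 24n^2 - 192n - 512
= n^4 + 32n^3 + 384n^2 + 2048n + 4096


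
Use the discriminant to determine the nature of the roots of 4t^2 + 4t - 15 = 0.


D = b^2 - 4ac = (4)^2 - 4(4)(-15) = 16 + 240 = 256
Since D > 0: two distinct rational roots


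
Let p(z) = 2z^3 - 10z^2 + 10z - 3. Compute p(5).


Using direct substitution:
  2 * (5)^3 = 250
  -10 * (5)^2 = -250
  10 * (5)^1 = 50
  constant: -3
Sum = 250 - 250 + 50 - 3 = 47


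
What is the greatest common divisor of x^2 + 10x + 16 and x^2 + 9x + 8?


Factor each:
  x^2 + 10x + 16 = (x + 8)(x + 2)
  x^2 + 9x + 8 = (x + 8)(x + 1)
Common monic factor: x + 8


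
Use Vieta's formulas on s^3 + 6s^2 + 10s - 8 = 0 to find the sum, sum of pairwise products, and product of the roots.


Monic cubic s^3+bs^2+cs+d=0: sum=-b, pairwise sum=c, product=-d.
b=6, c=10, d=-8
r1+r2+r3 = -6
r1r2+r1r3+r2r3 = 10
r1r2r3 = 8


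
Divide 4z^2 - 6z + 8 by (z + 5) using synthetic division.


Synthetic division with c = -5. Coefficients: 4, -6, 8
Bring down 4.
  4 * -5 = -20; -20 - 6 = -26
  -26 * -5 = 130; 130 + 8 = 138
Quotient: 4z - 26, Remainder: 138


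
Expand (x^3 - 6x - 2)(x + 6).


Distribute each term of the first polynomial:
  (x^3)(x + 6) = x^4 + 6x^3
  (-6x)(x + 6) = -6x^2 - 36x
  (-2)(x + 6) = -2x - 12
Sum: x^4 + 6x^3 - 6x^2 - 38x - 12


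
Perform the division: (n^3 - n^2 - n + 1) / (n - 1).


(n^3 - n^2 - n + 1) / (n - 1)
Step 1: n^2 * (n - 1) = n^3 - n^2; subtract.
Step 2: 0 * (n - 1) = 0; subtract.
Step 3: -1 * (n - 1) = -n + 1; subtract.
Quotient: n^2 - 1, Remainder: 0


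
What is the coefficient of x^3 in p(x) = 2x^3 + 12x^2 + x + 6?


Read off the coefficient of x^3: 2


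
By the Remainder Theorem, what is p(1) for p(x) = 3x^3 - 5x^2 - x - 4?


By the Remainder Theorem, the remainder equals p(1):
  3*(1)^3 = 3
  -5*(1)^2 = -5
  -1*(1)^1 = -1
  constant: -4
Sum: 3 - 5 - 1 - 4 = -7


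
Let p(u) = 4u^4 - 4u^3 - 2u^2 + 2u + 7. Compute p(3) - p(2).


p(3) = 211
p(2) = 35
p(3) - p(2) = 211 - 35 = 176


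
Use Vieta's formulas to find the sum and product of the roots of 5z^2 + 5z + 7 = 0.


For az^2+bz+c=0: sum = -b/a, product = c/a.
a=5, b=5, c=7
Sum = -(5)/5 = -1
Product = (7)/5 = 7/5


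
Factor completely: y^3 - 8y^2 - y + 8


Try integer roots (divisors of 8). y=8: p(8)=0.
Divide out (y - 8): quotient is y^2 - 1.
Factor the quadratic: (y - 1)(y + 1)
Result: (y - 8)(y - 1)(y + 1)


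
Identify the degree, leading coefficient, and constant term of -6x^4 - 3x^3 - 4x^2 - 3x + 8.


Highest power of x is 4, with coefficient -6. Constant term is 8.
Degree = 4, leading coefficient = -6, constant term = 8


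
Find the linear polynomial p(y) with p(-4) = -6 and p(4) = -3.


p(y) = my + b. Using p(-4)=-6, p(4)=-3:
m = (-6 + 3)/(-4 - 4) = -3/-8 = 3/8
b = -6 - m*(-4) = -6 + 3/2 = -9/2
p(y) = (3/8)y - (9/2)


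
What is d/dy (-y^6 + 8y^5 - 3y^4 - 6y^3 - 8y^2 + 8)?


Apply the power rule term by term:
  d/dy(-y^6) = -6y^5
  d/dy(8y^5) = 40y^4
  d/dy(-3y^4) = -12y^3
  d/dy(-6y^3) = -18y^2
  d/dy(-8y^2) = -16y
  d/dy(8) = 0
p'(y) = -6y^5 + 40y^4 - 12y^3 - 18y^2 - 16y


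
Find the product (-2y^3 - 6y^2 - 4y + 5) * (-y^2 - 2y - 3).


Distribute each term of the first polynomial:
  (-2y^3)(-y^2 - 2y - 3) = 2y^5 + 4y^4 + 6y^3
  (-6y^2)(-y^2 - 2y - 3) = 6y^4 + 12y^3 + 18y^2
  (-4y)(-y^2 - 2y - 3) = 4y^3 + 8y^2 + 12y
  (5)(-y^2 - 2y - 3) = -5y^2 - 10y - 15
Sum: 2y^5 + 10y^4 + 22y^3 + 21y^2 + 2y - 15


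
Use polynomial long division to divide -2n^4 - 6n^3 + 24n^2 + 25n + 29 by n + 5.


(-2n^4 - 6n^3 + 24n^2 + 25n + 29) / (n + 5)
Step 1: -2n^3 * (n + 5) = -2n^4 - 10n^3; subtract.
Step 2: 4n^2 * (n + 5) = 4n^3 + 20n^2; subtract.
Step 3: 4n * (n + 5) = 4n^2 + 20n; subtract.
Step 4: 5 * (n + 5) = 5n + 25; subtract.
Quotient: -2n^3 + 4n^2 + 4n + 5, Remainder: 4


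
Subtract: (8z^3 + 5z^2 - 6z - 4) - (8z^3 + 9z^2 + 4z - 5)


Distribute the minus sign:
  (8z^3 + 5z^2 - 6z - 4)
- (8z^3 + 9z^2 + 4z - 5)
Negate second polynomial: -8z^3 - 9z^2 - 4z + 5
Add: -4z^2 - 10z + 1


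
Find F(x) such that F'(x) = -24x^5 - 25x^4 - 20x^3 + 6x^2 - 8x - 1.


Reverse power rule on each term:
  ∫ -24x^5 dx = -4x^6
  ∫ -25x^4 dx = -5x^5
  ∫ -20x^3 dx = -5x^4
  ∫ 6x^2 dx = 2x^3
  ∫ -8x dx = -4x^2
  ∫ -1 dx = -x
F(x) = -4x^6 - 5x^5 - 5x^4 + 2x^3 - 4x^2 - x + C


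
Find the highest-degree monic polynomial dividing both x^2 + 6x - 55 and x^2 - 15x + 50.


Factor each:
  x^2 + 6x - 55 = (x - 5)(x + 11)
  x^2 - 15x + 50 = (x - 5)(x - 10)
Common monic factor: x - 5


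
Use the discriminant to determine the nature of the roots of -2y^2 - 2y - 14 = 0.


D = b^2 - 4ac = (-2)^2 - 4(-2)(-14) = 4 - 112 = -108
Since D < 0: two complex conjugate roots (no real roots)


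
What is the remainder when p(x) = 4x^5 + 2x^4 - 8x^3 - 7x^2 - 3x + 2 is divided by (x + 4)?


By the Remainder Theorem, the remainder equals p(-4):
  4*(-4)^5 = -4096
  2*(-4)^4 = 512
  -8*(-4)^3 = 512
  -7*(-4)^2 = -112
  -3*(-4)^1 = 12
  constant: 2
Sum: -4096 + 512 + 512 - 112 + 12 + 2 = -3170


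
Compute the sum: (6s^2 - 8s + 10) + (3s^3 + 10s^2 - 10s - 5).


Align terms by degree and add:
  6s^2 - 8s + 10
+ 3s^3 + 10s^2 - 10s - 5
= 3s^3 + 16s^2 - 18s + 5


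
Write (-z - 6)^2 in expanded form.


Expand (-z - 6)^2 by repeated multiplication:
= z^2 + 12z + 36


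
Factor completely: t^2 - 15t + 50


Roots satisfy r1 + r2 = -b/a = 15 and r1*r2 = c/a = 50.
So r1 = 5, r2 = 10.
t^2 - 15t + 50 = (t - r1)(t - r2) = (t - 5)(t - 10)


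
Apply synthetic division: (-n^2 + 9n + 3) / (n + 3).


Synthetic division with c = -3. Coefficients: -1, 9, 3
Bring down -1.
  -1 * -3 = 3; 3 + 9 = 12
  12 * -3 = -36; -36 + 3 = -33
Quotient: -n + 12, Remainder: -33


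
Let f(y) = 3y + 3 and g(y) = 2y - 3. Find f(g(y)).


Substitute g(y) into f:
f(g(y)) = 3*(2y - 3) + 3
Expand and combine: 6y - 6


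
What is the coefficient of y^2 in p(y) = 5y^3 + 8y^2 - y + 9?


Read off the coefficient of y^2: 8


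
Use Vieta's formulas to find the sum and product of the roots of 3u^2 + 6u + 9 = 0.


For au^2+bu+c=0: sum = -b/a, product = c/a.
a=3, b=6, c=9
Sum = -(6)/3 = -2
Product = (9)/3 = 3


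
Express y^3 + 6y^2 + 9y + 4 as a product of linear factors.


Try integer roots (divisors of 4). y=-1: p(-1)=0.
Divide out (y + 1): quotient is y^2 + 5y + 4.
Factor the quadratic: (y + 4)(y + 1)
Result: (y + 1)(y + 4)(y + 1)


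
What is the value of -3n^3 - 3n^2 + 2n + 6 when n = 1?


Using direct substitution:
  -3 * (1)^3 = -3
  -3 * (1)^2 = -3
  2 * (1)^1 = 2
  constant: 6
Sum = -3 - 3 + 2 + 6 = 2


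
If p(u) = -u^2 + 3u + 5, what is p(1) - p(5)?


p(1) = 7
p(5) = -5
p(1) - p(5) = 7 + 5 = 12


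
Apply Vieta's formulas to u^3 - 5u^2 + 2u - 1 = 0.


Monic cubic u^3+bu^2+cu+d=0: sum=-b, pairwise sum=c, product=-d.
b=-5, c=2, d=-1
r1+r2+r3 = 5
r1r2+r1r3+r2r3 = 2
r1r2r3 = 1


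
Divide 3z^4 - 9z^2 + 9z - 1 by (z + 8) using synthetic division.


Synthetic division with c = -8. Coefficients: 3, 0, -9, 9, -1
Bring down 3.
  3 * -8 = -24; -24 + 0 = -24
  -24 * -8 = 192; 192 - 9 = 183
  183 * -8 = -1464; -1464 + 9 = -1455
  -1455 * -8 = 11640; 11640 - 1 = 11639
Quotient: 3z^3 - 24z^2 + 183z - 1455, Remainder: 11639


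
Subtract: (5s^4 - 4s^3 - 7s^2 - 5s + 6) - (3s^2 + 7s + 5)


Distribute the minus sign:
  (5s^4 - 4s^3 - 7s^2 - 5s + 6)
- (3s^2 + 7s + 5)
Negate second polynomial: -3s^2 - 7s - 5
Add: 5s^4 - 4s^3 - 10s^2 - 12s + 1


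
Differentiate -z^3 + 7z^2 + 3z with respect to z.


Apply the power rule term by term:
  d/dz(-z^3) = -3z^2
  d/dz(7z^2) = 14z
  d/dz(3z) = 3
p'(z) = -3z^2 + 14z + 3


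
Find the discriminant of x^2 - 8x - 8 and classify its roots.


D = b^2 - 4ac = (-8)^2 - 4(1)(-8) = 64 + 32 = 96
Since D > 0: two distinct irrational roots


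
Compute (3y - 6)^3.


Expand (3y - 6)^3 by repeated multiplication:
  (3y - 6)^2 = 9y^2 - 36y + 36
= 27y^3 - 162y^2 + 324y - 216


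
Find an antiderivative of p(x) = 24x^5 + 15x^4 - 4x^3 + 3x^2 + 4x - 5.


Reverse power rule on each term:
  ∫ 24x^5 dx = 4x^6
  ∫ 15x^4 dx = 3x^5
  ∫ -4x^3 dx = -x^4
  ∫ 3x^2 dx = x^3
  ∫ 4x dx = 2x^2
  ∫ -5 dx = -5x
F(x) = 4x^6 + 3x^5 - x^4 + x^3 + 2x^2 - 5x + C


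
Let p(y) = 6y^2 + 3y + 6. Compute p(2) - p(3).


p(2) = 36
p(3) = 69
p(2) - p(3) = 36 - 69 = -33


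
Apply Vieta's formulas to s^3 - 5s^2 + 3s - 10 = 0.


Monic cubic s^3+bs^2+cs+d=0: sum=-b, pairwise sum=c, product=-d.
b=-5, c=3, d=-10
r1+r2+r3 = 5
r1r2+r1r3+r2r3 = 3
r1r2r3 = 10


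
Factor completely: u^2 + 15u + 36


Roots satisfy r1 + r2 = -b/a = -15 and r1*r2 = c/a = 36.
So r1 = -12, r2 = -3.
u^2 + 15u + 36 = (u - r1)(u - r2) = (u + 12)(u + 3)


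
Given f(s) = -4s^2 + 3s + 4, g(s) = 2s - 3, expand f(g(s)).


Substitute g(s) into f:
f(g(s)) = -4*(2s - 3)^2 + 3*(2s - 3) + 4
(2s - 3)^2 = 4s^2 - 12s + 9
Expand and combine: -16s^2 + 54s - 41


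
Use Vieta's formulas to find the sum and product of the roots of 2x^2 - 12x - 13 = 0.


For ax^2+bx+c=0: sum = -b/a, product = c/a.
a=2, b=-12, c=-13
Sum = -(-12)/2 = 6
Product = (-13)/2 = -13/2


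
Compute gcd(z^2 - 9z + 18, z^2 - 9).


Factor each:
  z^2 - 9z + 18 = (z - 3)(z - 6)
  z^2 - 9 = (z - 3)(z + 3)
Common monic factor: z - 3


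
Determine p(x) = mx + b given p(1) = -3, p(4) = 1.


p(x) = mx + b. Using p(1)=-3, p(4)=1:
m = (-3 - 1)/(1 - 4) = -4/-3 = 4/3
b = -3 - m*(1) = -3 - 4/3 = -13/3
p(x) = (4/3)x - (13/3)


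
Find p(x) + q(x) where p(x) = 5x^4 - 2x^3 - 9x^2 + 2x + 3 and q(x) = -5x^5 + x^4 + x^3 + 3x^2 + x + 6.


Align terms by degree and add:
  5x^4 - 2x^3 - 9x^2 + 2x + 3
  -5x^5 + x^4 + x^3 + 3x^2 + x + 6
= -5x^5 + 6x^4 - x^3 - 6x^2 + 3x + 9


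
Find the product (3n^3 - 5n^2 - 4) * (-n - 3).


Distribute each term of the first polynomial:
  (3n^3)(-n - 3) = -3n^4 - 9n^3
  (-5n^2)(-n - 3) = 5n^3 + 15n^2
  (-4)(-n - 3) = 4n + 12
Sum: -3n^4 - 4n^3 + 15n^2 + 4n + 12


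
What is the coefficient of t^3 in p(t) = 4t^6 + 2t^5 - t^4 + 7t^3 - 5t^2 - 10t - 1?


Read off the coefficient of t^3: 7


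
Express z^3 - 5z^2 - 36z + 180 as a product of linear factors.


Try integer roots (divisors of 180). z=-6: p(-6)=0.
Divide out (z + 6): quotient is z^2 - 11z + 30.
Factor the quadratic: (z - 5)(z - 6)
Result: (z + 6)(z - 5)(z - 6)


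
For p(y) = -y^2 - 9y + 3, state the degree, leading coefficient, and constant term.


Highest power of y is 2, with coefficient -1. Constant term is 3.
Degree = 2, leading coefficient = -1, constant term = 3


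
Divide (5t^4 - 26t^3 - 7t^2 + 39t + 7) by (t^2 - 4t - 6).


(5t^4 - 26t^3 - 7t^2 + 39t + 7) / (t^2 - 4t - 6)
Step 1: 5t^2 * (t^2 - 4t - 6) = 5t^4 - 20t^3 - 30t^2; subtract.
Step 2: -6t * (t^2 - 4t - 6) = -6t^3 + 24t^2 + 36t; subtract.
Step 3: -1 * (t^2 - 4t - 6) = -t^2 + 4t + 6; subtract.
Quotient: 5t^2 - 6t - 1, Remainder: -t + 1


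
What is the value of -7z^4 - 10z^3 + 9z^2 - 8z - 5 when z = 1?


Using direct substitution:
  -7 * (1)^4 = -7
  -10 * (1)^3 = -10
  9 * (1)^2 = 9
  -8 * (1)^1 = -8
  constant: -5
Sum = -7 - 10 + 9 - 8 - 5 = -21


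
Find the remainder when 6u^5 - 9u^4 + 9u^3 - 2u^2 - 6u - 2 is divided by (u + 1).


By the Remainder Theorem, the remainder equals p(-1):
  6*(-1)^5 = -6
  -9*(-1)^4 = -9
  9*(-1)^3 = -9
  -2*(-1)^2 = -2
  -6*(-1)^1 = 6
  constant: -2
Sum: -6 - 9 - 9 - 2 + 6 - 2 = -22


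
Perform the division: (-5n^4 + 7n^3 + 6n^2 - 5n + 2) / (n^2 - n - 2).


(-5n^4 + 7n^3 + 6n^2 - 5n + 2) / (n^2 - n - 2)
Step 1: -5n^2 * (n^2 - n - 2) = -5n^4 + 5n^3 + 10n^2; subtract.
Step 2: 2n * (n^2 - n - 2) = 2n^3 - 2n^2 - 4n; subtract.
Step 3: -2 * (n^2 - n - 2) = -2n^2 + 2n + 4; subtract.
Quotient: -5n^2 + 2n - 2, Remainder: -3n - 2


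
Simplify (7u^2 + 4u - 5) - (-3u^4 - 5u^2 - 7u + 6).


Distribute the minus sign:
  (7u^2 + 4u - 5)
- (-3u^4 - 5u^2 - 7u + 6)
Negate second polynomial: 3u^4 + 5u^2 + 7u - 6
Add: 3u^4 + 12u^2 + 11u - 11


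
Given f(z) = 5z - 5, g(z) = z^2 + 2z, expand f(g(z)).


Substitute g(z) into f:
f(g(z)) = 5*(z^2 + 2z) + (-5)
Expand and combine: 5z^2 + 10z - 5


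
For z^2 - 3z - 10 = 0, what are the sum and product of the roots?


For az^2+bz+c=0: sum = -b/a, product = c/a.
a=1, b=-3, c=-10
Sum = -(-3)/1 = 3
Product = (-10)/1 = -10


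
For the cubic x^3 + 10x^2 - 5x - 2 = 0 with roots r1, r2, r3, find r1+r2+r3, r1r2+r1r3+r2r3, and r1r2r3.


Monic cubic x^3+bx^2+cx+d=0: sum=-b, pairwise sum=c, product=-d.
b=10, c=-5, d=-2
r1+r2+r3 = -10
r1r2+r1r3+r2r3 = -5
r1r2r3 = 2


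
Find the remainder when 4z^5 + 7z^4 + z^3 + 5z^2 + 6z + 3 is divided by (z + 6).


By the Remainder Theorem, the remainder equals p(-6):
  4*(-6)^5 = -31104
  7*(-6)^4 = 9072
  1*(-6)^3 = -216
  5*(-6)^2 = 180
  6*(-6)^1 = -36
  constant: 3
Sum: -31104 + 9072 - 216 + 180 - 36 + 3 = -22101


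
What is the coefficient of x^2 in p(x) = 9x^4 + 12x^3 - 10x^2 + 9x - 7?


Read off the coefficient of x^2: -10


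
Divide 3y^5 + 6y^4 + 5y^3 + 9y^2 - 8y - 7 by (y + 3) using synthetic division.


Synthetic division with c = -3. Coefficients: 3, 6, 5, 9, -8, -7
Bring down 3.
  3 * -3 = -9; -9 + 6 = -3
  -3 * -3 = 9; 9 + 5 = 14
  14 * -3 = -42; -42 + 9 = -33
  -33 * -3 = 99; 99 - 8 = 91
  91 * -3 = -273; -273 - 7 = -280
Quotient: 3y^4 - 3y^3 + 14y^2 - 33y + 91, Remainder: -280


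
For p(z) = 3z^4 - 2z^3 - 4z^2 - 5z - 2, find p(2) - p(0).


p(2) = 4
p(0) = -2
p(2) - p(0) = 4 + 2 = 6


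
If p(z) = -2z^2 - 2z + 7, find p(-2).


Using direct substitution:
  -2 * (-2)^2 = -8
  -2 * (-2)^1 = 4
  constant: 7
Sum = -8 + 4 + 7 = 3


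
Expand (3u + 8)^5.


Expand (3u + 8)^5 by repeated multiplication:
  (3u + 8)^2 = 9u^2 + 48u + 64
  (3u + 8)^3 = 27u^3 + 216u^2 + 576u + 512
  (3u + 8)^4 = 81u^4 + 864u^3 + 3456u^2 + 6144u + 4096
= 243u^5 + 3240u^4 + 17280u^3 + 46080u^2 + 61440u + 32768


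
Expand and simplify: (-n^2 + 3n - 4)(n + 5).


Distribute each term of the first polynomial:
  (-n^2)(n + 5) = -n^3 - 5n^2
  (3n)(n + 5) = 3n^2 + 15n
  (-4)(n + 5) = -4n - 20
Sum: -n^3 - 2n^2 + 11n - 20


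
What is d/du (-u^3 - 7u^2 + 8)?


Apply the power rule term by term:
  d/du(-u^3) = -3u^2
  d/du(-7u^2) = -14u
  d/du(8) = 0
p'(u) = -3u^2 - 14u


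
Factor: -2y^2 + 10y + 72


Roots satisfy r1 + r2 = -b/a = 5 and r1*r2 = c/a = -36.
So r1 = 9, r2 = -4.
-2y^2 + 10y + 72 = -2(y - r1)(y - r2) = -2(y - 9)(y + 4)


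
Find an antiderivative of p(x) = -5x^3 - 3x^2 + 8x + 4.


Reverse power rule on each term:
  ∫ -5x^3 dx = -(5/4)x^4
  ∫ -3x^2 dx = -x^3
  ∫ 8x dx = 4x^2
  ∫ 4 dx = 4x
F(x) = -(5/4)x^4 - x^3 + 4x^2 + 4x + C


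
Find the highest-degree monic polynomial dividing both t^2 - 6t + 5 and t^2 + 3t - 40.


Factor each:
  t^2 - 6t + 5 = (t - 5)(t - 1)
  t^2 + 3t - 40 = (t - 5)(t + 8)
Common monic factor: t - 5


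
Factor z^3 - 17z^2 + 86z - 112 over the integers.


Try integer roots (divisors of -112). z=7: p(7)=0.
Divide out (z - 7): quotient is z^2 - 10z + 16.
Factor the quadratic: (z - 2)(z - 8)
Result: (z - 7)(z - 2)(z - 8)


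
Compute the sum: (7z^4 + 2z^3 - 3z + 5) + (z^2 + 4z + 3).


Align terms by degree and add:
  7z^4 + 2z^3 - 3z + 5
+ z^2 + 4z + 3
= 7z^4 + 2z^3 + z^2 + z + 8


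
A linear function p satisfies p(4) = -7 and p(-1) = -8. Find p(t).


p(t) = mt + b. Using p(4)=-7, p(-1)=-8:
m = (-7 + 8)/(4 + 1) = 1/5 = 1/5
b = -7 - m*(4) = -7 - 4/5 = -39/5
p(t) = (1/5)t - (39/5)


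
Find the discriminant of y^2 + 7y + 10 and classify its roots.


D = b^2 - 4ac = (7)^2 - 4(1)(10) = 49 - 40 = 9
Since D > 0: two distinct rational roots


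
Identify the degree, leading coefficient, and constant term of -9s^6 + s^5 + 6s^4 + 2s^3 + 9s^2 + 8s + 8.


Highest power of s is 6, with coefficient -9. Constant term is 8.
Degree = 6, leading coefficient = -9, constant term = 8


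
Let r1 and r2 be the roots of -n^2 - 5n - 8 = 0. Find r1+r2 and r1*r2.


For an^2+bn+c=0: sum = -b/a, product = c/a.
a=-1, b=-5, c=-8
Sum = -(-5)/-1 = -5
Product = (-8)/-1 = 8


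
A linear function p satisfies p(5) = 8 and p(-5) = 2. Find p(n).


p(n) = mn + b. Using p(5)=8, p(-5)=2:
m = (8 - 2)/(5 + 5) = 6/10 = 3/5
b = 8 - m*(5) = 8 - 3 = 5
p(n) = (3/5)n + 5


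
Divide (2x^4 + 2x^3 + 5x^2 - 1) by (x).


(2x^4 + 2x^3 + 5x^2 - 1) / (x)
Step 1: 2x^3 * (x) = 2x^4; subtract.
Step 2: 2x^2 * (x) = 2x^3; subtract.
Step 3: 5x * (x) = 5x^2; subtract.
Step 4: 0 * (x) = 0; subtract.
Quotient: 2x^3 + 2x^2 + 5x, Remainder: -1


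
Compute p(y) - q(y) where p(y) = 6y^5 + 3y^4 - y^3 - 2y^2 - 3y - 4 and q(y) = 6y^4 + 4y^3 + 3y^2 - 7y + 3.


Distribute the minus sign:
  (6y^5 + 3y^4 - y^3 - 2y^2 - 3y - 4)
- (6y^4 + 4y^3 + 3y^2 - 7y + 3)
Negate second polynomial: -6y^4 - 4y^3 - 3y^2 + 7y - 3
Add: 6y^5 - 3y^4 - 5y^3 - 5y^2 + 4y - 7


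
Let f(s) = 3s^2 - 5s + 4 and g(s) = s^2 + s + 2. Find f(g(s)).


Substitute g(s) into f:
f(g(s)) = 3*(s^2 + s + 2)^2 + (-5)*(s^2 + s + 2) + 4
(s^2 + s + 2)^2 = s^4 + 2s^3 + 5s^2 + 4s + 4
Expand and combine: 3s^4 + 6s^3 + 10s^2 + 7s + 6


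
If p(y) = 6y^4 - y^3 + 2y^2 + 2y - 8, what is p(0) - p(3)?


p(0) = -8
p(3) = 475
p(0) - p(3) = -8 - 475 = -483


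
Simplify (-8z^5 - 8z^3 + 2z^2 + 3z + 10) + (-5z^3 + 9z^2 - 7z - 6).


Align terms by degree and add:
  -8z^5 - 8z^3 + 2z^2 + 3z + 10
  -5z^3 + 9z^2 - 7z - 6
= -8z^5 - 13z^3 + 11z^2 - 4z + 4


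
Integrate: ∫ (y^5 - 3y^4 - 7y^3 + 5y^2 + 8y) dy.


Reverse power rule on each term:
  ∫ y^5 dy = (1/6)y^6
  ∫ -3y^4 dy = -(3/5)y^5
  ∫ -7y^3 dy = -(7/4)y^4
  ∫ 5y^2 dy = (5/3)y^3
  ∫ 8y dy = 4y^2
F(y) = (1/6)y^6 - (3/5)y^5 - (7/4)y^4 + (5/3)y^3 + 4y^2 + C


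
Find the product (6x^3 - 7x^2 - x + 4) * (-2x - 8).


Distribute each term of the first polynomial:
  (6x^3)(-2x - 8) = -12x^4 - 48x^3
  (-7x^2)(-2x - 8) = 14x^3 + 56x^2
  (-x)(-2x - 8) = 2x^2 + 8x
  (4)(-2x - 8) = -8x - 32
Sum: -12x^4 - 34x^3 + 58x^2 - 32


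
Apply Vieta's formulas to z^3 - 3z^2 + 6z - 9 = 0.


Monic cubic z^3+bz^2+cz+d=0: sum=-b, pairwise sum=c, product=-d.
b=-3, c=6, d=-9
r1+r2+r3 = 3
r1r2+r1r3+r2r3 = 6
r1r2r3 = 9


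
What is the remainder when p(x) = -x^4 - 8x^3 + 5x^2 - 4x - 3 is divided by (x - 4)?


By the Remainder Theorem, the remainder equals p(4):
  -1*(4)^4 = -256
  -8*(4)^3 = -512
  5*(4)^2 = 80
  -4*(4)^1 = -16
  constant: -3
Sum: -256 - 512 + 80 - 16 - 3 = -707


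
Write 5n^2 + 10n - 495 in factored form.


Roots satisfy r1 + r2 = -b/a = -2 and r1*r2 = c/a = -99.
So r1 = 9, r2 = -11.
5n^2 + 10n - 495 = 5(n - r1)(n - r2) = 5(n - 9)(n + 11)


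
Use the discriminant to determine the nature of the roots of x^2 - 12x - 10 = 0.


D = b^2 - 4ac = (-12)^2 - 4(1)(-10) = 144 + 40 = 184
Since D > 0: two distinct irrational roots


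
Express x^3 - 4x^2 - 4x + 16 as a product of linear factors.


Try integer roots (divisors of 16). x=2: p(2)=0.
Divide out (x - 2): quotient is x^2 - 2x - 8.
Factor the quadratic: (x - 4)(x + 2)
Result: (x - 2)(x - 4)(x + 2)


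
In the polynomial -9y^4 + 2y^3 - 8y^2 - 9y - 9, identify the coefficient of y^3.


Read off the coefficient of y^3: 2


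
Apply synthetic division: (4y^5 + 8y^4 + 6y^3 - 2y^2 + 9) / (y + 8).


Synthetic division with c = -8. Coefficients: 4, 8, 6, -2, 0, 9
Bring down 4.
  4 * -8 = -32; -32 + 8 = -24
  -24 * -8 = 192; 192 + 6 = 198
  198 * -8 = -1584; -1584 - 2 = -1586
  -1586 * -8 = 12688; 12688 + 0 = 12688
  12688 * -8 = -101504; -101504 + 9 = -101495
Quotient: 4y^4 - 24y^3 + 198y^2 - 1586y + 12688, Remainder: -101495


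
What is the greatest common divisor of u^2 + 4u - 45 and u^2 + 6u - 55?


Factor each:
  u^2 + 4u - 45 = (u - 5)(u + 9)
  u^2 + 6u - 55 = (u - 5)(u + 11)
Common monic factor: u - 5


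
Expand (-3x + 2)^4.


Expand (-3x + 2)^4 by repeated multiplication:
  (-3x + 2)^2 = 9x^2 - 12x + 4
  (-3x + 2)^3 = -27x^3 + 54x^2 - 36x + 8
= 81x^4 - 216x^3 + 216x^2 - 96x + 16


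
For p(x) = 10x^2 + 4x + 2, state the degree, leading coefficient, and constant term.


Highest power of x is 2, with coefficient 10. Constant term is 2.
Degree = 2, leading coefficient = 10, constant term = 2


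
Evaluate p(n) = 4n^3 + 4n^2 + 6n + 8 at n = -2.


Using direct substitution:
  4 * (-2)^3 = -32
  4 * (-2)^2 = 16
  6 * (-2)^1 = -12
  constant: 8
Sum = -32 + 16 - 12 + 8 = -20


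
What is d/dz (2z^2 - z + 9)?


Apply the power rule term by term:
  d/dz(2z^2) = 4z
  d/dz(-z) = -1
  d/dz(9) = 0
p'(z) = 4z - 1


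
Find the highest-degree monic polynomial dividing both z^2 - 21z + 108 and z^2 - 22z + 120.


Factor each:
  z^2 - 21z + 108 = (z - 12)(z - 9)
  z^2 - 22z + 120 = (z - 12)(z - 10)
Common monic factor: z - 12


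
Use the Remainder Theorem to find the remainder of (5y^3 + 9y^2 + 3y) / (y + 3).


By the Remainder Theorem, the remainder equals p(-3):
  5*(-3)^3 = -135
  9*(-3)^2 = 81
  3*(-3)^1 = -9
  constant: 0
Sum: -135 + 81 - 9 + 0 = -63


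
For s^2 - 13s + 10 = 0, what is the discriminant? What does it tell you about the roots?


D = b^2 - 4ac = (-13)^2 - 4(1)(10) = 169 - 40 = 129
Since D > 0: two distinct irrational roots


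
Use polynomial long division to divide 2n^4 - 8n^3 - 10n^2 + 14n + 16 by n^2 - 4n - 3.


(2n^4 - 8n^3 - 10n^2 + 14n + 16) / (n^2 - 4n - 3)
Step 1: 2n^2 * (n^2 - 4n - 3) = 2n^4 - 8n^3 - 6n^2; subtract.
Step 2: 0 * (n^2 - 4n - 3) = 0; subtract.
Step 3: -4 * (n^2 - 4n - 3) = -4n^2 + 16n + 12; subtract.
Quotient: 2n^2 - 4, Remainder: -2n + 4


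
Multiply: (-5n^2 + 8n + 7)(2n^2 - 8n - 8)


Distribute each term of the first polynomial:
  (-5n^2)(2n^2 - 8n - 8) = -10n^4 + 40n^3 + 40n^2
  (8n)(2n^2 - 8n - 8) = 16n^3 - 64n^2 - 64n
  (7)(2n^2 - 8n - 8) = 14n^2 - 56n - 56
Sum: -10n^4 + 56n^3 - 10n^2 - 120n - 56


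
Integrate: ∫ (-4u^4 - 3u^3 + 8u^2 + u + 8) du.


Reverse power rule on each term:
  ∫ -4u^4 du = -(4/5)u^5
  ∫ -3u^3 du = -(3/4)u^4
  ∫ 8u^2 du = (8/3)u^3
  ∫ u du = (1/2)u^2
  ∫ 8 du = 8u
F(u) = -(4/5)u^5 - (3/4)u^4 + (8/3)u^3 + (1/2)u^2 + 8u + C


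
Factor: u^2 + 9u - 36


Roots satisfy r1 + r2 = -b/a = -9 and r1*r2 = c/a = -36.
So r1 = -12, r2 = 3.
u^2 + 9u - 36 = (u - r1)(u - r2) = (u + 12)(u - 3)


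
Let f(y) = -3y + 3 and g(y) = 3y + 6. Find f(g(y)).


Substitute g(y) into f:
f(g(y)) = -3*(3y + 6) + 3
Expand and combine: -9y - 15


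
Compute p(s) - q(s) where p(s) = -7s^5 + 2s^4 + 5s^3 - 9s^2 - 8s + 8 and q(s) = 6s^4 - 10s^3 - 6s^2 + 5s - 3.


Distribute the minus sign:
  (-7s^5 + 2s^4 + 5s^3 - 9s^2 - 8s + 8)
- (6s^4 - 10s^3 - 6s^2 + 5s - 3)
Negate second polynomial: -6s^4 + 10s^3 + 6s^2 - 5s + 3
Add: -7s^5 - 4s^4 + 15s^3 - 3s^2 - 13s + 11


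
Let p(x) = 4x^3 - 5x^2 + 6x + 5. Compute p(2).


Using direct substitution:
  4 * (2)^3 = 32
  -5 * (2)^2 = -20
  6 * (2)^1 = 12
  constant: 5
Sum = 32 - 20 + 12 + 5 = 29


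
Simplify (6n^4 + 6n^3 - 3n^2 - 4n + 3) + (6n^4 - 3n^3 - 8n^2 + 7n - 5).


Align terms by degree and add:
  6n^4 + 6n^3 - 3n^2 - 4n + 3
+ 6n^4 - 3n^3 - 8n^2 + 7n - 5
= 12n^4 + 3n^3 - 11n^2 + 3n - 2


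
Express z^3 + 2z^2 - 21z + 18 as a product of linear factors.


Try integer roots (divisors of 18). z=1: p(1)=0.
Divide out (z - 1): quotient is z^2 + 3z - 18.
Factor the quadratic: (z - 3)(z + 6)
Result: (z - 1)(z - 3)(z + 6)


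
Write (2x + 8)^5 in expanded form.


Expand (2x + 8)^5 by repeated multiplication:
  (2x + 8)^2 = 4x^2 + 32x + 64
  (2x + 8)^3 = 8x^3 + 96x^2 + 384x + 512
  (2x + 8)^4 = 16x^4 + 256x^3 + 1536x^2 + 4096x + 4096
= 32x^5 + 640x^4 + 5120x^3 + 20480x^2 + 40960x + 32768


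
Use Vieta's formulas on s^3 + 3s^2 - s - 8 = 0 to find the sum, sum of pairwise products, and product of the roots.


Monic cubic s^3+bs^2+cs+d=0: sum=-b, pairwise sum=c, product=-d.
b=3, c=-1, d=-8
r1+r2+r3 = -3
r1r2+r1r3+r2r3 = -1
r1r2r3 = 8


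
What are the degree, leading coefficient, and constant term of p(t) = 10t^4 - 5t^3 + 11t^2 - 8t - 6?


Highest power of t is 4, with coefficient 10. Constant term is -6.
Degree = 4, leading coefficient = 10, constant term = -6


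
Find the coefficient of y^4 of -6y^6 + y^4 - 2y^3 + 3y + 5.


Read off the coefficient of y^4: 1


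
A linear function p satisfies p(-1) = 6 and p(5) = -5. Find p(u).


p(u) = mu + b. Using p(-1)=6, p(5)=-5:
m = (6 + 5)/(-1 - 5) = 11/-6 = -11/6
b = 6 - m*(-1) = 6 - 11/6 = 25/6
p(u) = -(11/6)u + (25/6)


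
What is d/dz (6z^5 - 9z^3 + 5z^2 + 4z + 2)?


Apply the power rule term by term:
  d/dz(6z^5) = 30z^4
  d/dz(-9z^3) = -27z^2
  d/dz(5z^2) = 10z
  d/dz(4z) = 4
  d/dz(2) = 0
p'(z) = 30z^4 - 27z^2 + 10z + 4


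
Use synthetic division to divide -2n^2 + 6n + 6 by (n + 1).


Synthetic division with c = -1. Coefficients: -2, 6, 6
Bring down -2.
  -2 * -1 = 2; 2 + 6 = 8
  8 * -1 = -8; -8 + 6 = -2
Quotient: -2n + 8, Remainder: -2


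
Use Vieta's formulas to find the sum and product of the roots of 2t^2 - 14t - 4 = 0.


For at^2+bt+c=0: sum = -b/a, product = c/a.
a=2, b=-14, c=-4
Sum = -(-14)/2 = 7
Product = (-4)/2 = -2


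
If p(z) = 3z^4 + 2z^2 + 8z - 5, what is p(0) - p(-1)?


p(0) = -5
p(-1) = -8
p(0) - p(-1) = -5 + 8 = 3


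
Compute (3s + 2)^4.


Expand (3s + 2)^4 by repeated multiplication:
  (3s + 2)^2 = 9s^2 + 12s + 4
  (3s + 2)^3 = 27s^3 + 54s^2 + 36s + 8
= 81s^4 + 216s^3 + 216s^2 + 96s + 16


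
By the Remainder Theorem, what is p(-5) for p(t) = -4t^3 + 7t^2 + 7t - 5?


By the Remainder Theorem, the remainder equals p(-5):
  -4*(-5)^3 = 500
  7*(-5)^2 = 175
  7*(-5)^1 = -35
  constant: -5
Sum: 500 + 175 - 35 - 5 = 635


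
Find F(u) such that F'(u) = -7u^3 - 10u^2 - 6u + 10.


Reverse power rule on each term:
  ∫ -7u^3 du = -(7/4)u^4
  ∫ -10u^2 du = -(10/3)u^3
  ∫ -6u du = -3u^2
  ∫ 10 du = 10u
F(u) = -(7/4)u^4 - (10/3)u^3 - 3u^2 + 10u + C


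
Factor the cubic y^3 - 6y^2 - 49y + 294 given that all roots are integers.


Try integer roots (divisors of 294). y=-7: p(-7)=0.
Divide out (y + 7): quotient is y^2 - 13y + 42.
Factor the quadratic: (y - 6)(y - 7)
Result: (y + 7)(y - 6)(y - 7)


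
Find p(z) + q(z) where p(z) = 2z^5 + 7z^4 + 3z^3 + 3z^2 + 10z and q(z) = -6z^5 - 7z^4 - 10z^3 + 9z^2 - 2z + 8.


Align terms by degree and add:
  2z^5 + 7z^4 + 3z^3 + 3z^2 + 10z
  -6z^5 - 7z^4 - 10z^3 + 9z^2 - 2z + 8
= -4z^5 - 7z^3 + 12z^2 + 8z + 8


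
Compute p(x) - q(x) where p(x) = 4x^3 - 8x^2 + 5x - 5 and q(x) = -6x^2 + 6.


Distribute the minus sign:
  (4x^3 - 8x^2 + 5x - 5)
- (-6x^2 + 6)
Negate second polynomial: 6x^2 - 6
Add: 4x^3 - 2x^2 + 5x - 11


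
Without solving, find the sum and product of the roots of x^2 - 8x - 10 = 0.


For ax^2+bx+c=0: sum = -b/a, product = c/a.
a=1, b=-8, c=-10
Sum = -(-8)/1 = 8
Product = (-10)/1 = -10


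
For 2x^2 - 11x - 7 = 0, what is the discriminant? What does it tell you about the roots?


D = b^2 - 4ac = (-11)^2 - 4(2)(-7) = 121 + 56 = 177
Since D > 0: two distinct irrational roots


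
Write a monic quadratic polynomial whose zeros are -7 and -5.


p(z) = (z + 7)(z + 5)
Expand: z^2 + 12z + 35


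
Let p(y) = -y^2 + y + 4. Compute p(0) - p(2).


p(0) = 4
p(2) = 2
p(0) - p(2) = 4 - 2 = 2


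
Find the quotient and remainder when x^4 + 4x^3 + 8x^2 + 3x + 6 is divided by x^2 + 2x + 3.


(x^4 + 4x^3 + 8x^2 + 3x + 6) / (x^2 + 2x + 3)
Step 1: x^2 * (x^2 + 2x + 3) = x^4 + 2x^3 + 3x^2; subtract.
Step 2: 2x * (x^2 + 2x + 3) = 2x^3 + 4x^2 + 6x; subtract.
Step 3: 1 * (x^2 + 2x + 3) = x^2 + 2x + 3; subtract.
Quotient: x^2 + 2x + 1, Remainder: -5x + 3


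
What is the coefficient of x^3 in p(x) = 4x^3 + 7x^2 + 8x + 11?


Read off the coefficient of x^3: 4


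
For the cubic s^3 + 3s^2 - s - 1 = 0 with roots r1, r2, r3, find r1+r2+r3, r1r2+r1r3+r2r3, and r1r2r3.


Monic cubic s^3+bs^2+cs+d=0: sum=-b, pairwise sum=c, product=-d.
b=3, c=-1, d=-1
r1+r2+r3 = -3
r1r2+r1r3+r2r3 = -1
r1r2r3 = 1


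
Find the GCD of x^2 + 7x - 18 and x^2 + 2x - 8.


Factor each:
  x^2 + 7x - 18 = (x - 2)(x + 9)
  x^2 + 2x - 8 = (x - 2)(x + 4)
Common monic factor: x - 2


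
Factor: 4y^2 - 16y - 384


Roots satisfy r1 + r2 = -b/a = 4 and r1*r2 = c/a = -96.
So r1 = -8, r2 = 12.
4y^2 - 16y - 384 = 4(y - r1)(y - r2) = 4(y + 8)(y - 12)


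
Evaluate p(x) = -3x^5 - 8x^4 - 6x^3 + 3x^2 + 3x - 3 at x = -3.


Using direct substitution:
  -3 * (-3)^5 = 729
  -8 * (-3)^4 = -648
  -6 * (-3)^3 = 162
  3 * (-3)^2 = 27
  3 * (-3)^1 = -9
  constant: -3
Sum = 729 - 648 + 162 + 27 - 9 - 3 = 258


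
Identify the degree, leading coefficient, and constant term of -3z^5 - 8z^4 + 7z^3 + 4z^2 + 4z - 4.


Highest power of z is 5, with coefficient -3. Constant term is -4.
Degree = 5, leading coefficient = -3, constant term = -4


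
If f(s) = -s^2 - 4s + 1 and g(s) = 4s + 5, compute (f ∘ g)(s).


Substitute g(s) into f:
f(g(s)) = -1*(4s + 5)^2 + (-4)*(4s + 5) + 1
(4s + 5)^2 = 16s^2 + 40s + 25
Expand and combine: -16s^2 - 56s - 44
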